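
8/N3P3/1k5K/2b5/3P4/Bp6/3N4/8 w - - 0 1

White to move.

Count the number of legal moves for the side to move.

White to move; king on h6.
In check: no.
Legal moves: Nc8+, Nc6, Nb5, Kh7, Kg7, Kg6, Kh5, Kg5, Bxc5+, Bb4, Bb2, Bc1, Ne4, Nc4+, Nf3, Nxb3, Nf1, Nb1, dxc5+, e8=Q, e8=R, e8=B, e8=N, d5.
Count: 24.

24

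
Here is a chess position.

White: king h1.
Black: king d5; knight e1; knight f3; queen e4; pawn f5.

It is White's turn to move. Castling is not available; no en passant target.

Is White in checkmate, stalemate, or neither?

stalemate

White to move; white king on h1.
In check: no.
King squares — g1: attacked by Nf3; g2: attacked by Ne1; h2: attacked by Nf3.
Legal moves for White: none.
Not in check and no legal moves → stalemate.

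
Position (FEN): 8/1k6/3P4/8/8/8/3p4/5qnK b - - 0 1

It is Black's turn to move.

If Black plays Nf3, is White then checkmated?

yes

After Nf3: white king on h1; in check: yes, from the black queen on f1.
King squares — g1: attacked by Qf1; g2: attacked by Qf1; h2: attacked by Nf3.
White has no legal moves → checkmate.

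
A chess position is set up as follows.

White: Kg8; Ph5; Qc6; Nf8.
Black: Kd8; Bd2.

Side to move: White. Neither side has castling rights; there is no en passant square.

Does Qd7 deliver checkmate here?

yes

After Qd7: black king on d8; in check: yes, from the white queen on d7.
King squares — c7: attacked by Qd7; d7: attacked by Nf8; e7: attacked by Qd7; c8: attacked by Qd7; e8: attacked by Qd7.
Black has no legal moves → checkmate.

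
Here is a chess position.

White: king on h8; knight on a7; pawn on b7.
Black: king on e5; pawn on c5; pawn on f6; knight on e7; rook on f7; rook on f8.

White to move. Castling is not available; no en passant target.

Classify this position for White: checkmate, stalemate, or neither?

checkmate

White to move; white king on h8.
In check: yes, from the black rook on f8.
King squares — g7: attacked by Rf7; h7: attacked by Rf7; g8: attacked by Ne7.
Legal moves for White: none.
In check with no legal moves → checkmate.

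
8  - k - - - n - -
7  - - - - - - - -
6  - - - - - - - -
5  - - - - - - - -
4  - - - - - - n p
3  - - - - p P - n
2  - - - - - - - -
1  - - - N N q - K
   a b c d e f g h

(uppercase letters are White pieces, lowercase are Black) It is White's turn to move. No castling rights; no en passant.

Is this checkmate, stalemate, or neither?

checkmate

White to move; white king on h1.
In check: yes, from the black queen on f1.
King squares — g1: attacked by Qf1; g2: attacked by Qf1; h2: attacked by Ng4.
Legal moves for White: none.
In check with no legal moves → checkmate.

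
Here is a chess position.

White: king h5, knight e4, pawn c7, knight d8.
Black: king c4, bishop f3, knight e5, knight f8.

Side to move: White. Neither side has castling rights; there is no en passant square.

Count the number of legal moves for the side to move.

3

White to move; king on h5.
In check: yes, from the black bishop on f3.
Legal moves: Kh6, Kg5, Kh4.
Count: 3.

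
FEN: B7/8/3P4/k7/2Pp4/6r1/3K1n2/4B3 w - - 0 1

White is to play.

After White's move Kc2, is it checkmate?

After Kc2: black king on a5; in check: yes, from the white bishop on e1.
Black has 4 legal replies: Kb6, Ka6, Ka4, Rc3+.
In check but a legal move exists → not checkmate.

no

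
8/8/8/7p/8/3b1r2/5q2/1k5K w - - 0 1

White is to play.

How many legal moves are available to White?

White to move; king on h1.
In check: no.
Legal moves: none.
Count: 0.

0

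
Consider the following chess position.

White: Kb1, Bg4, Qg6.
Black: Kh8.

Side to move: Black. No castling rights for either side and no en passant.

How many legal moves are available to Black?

0

Black to move; king on h8.
In check: no.
Legal moves: none.
Count: 0.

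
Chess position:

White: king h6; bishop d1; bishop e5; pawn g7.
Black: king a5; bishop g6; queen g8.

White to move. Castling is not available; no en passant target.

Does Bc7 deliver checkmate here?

After Bc7: black king on a5; in check: yes, from the white bishop on c7.
Black has 3 legal replies: Ka6, Kb5, Kb4.
In check but a legal move exists → not checkmate.

no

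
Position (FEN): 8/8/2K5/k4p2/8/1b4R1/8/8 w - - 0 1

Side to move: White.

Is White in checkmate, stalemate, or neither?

neither

White to move; white king on c6.
In check: no.
Legal moves for White: Kd7, Kc7, Kb7, Kd6, Kc5, Rg8, Rg7, Rg6, Rg5, Rg4, Rh3, Rf3, Re3, Rd3, Rc3, Rxb3, Rg2, Rg1.
White has 18 legal moves and is not in check → neither.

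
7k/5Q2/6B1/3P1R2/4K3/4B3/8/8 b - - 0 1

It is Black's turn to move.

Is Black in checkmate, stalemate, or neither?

stalemate

Black to move; black king on h8.
In check: no.
King squares — g7: attacked by Qf7; h7: attacked by Bg6; g8: attacked by Qf7.
Legal moves for Black: none.
Not in check and no legal moves → stalemate.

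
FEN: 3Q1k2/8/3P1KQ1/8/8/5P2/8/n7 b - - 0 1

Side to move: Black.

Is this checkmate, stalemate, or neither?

Black to move; black king on f8.
In check: yes, from the white queen on d8.
King squares — e7: attacked by Pd6; f7: attacked by Kf6; g7: attacked by Kf6; e8: attacked by Qg6; g8: attacked by Qg6.
Legal moves for Black: none.
In check with no legal moves → checkmate.

checkmate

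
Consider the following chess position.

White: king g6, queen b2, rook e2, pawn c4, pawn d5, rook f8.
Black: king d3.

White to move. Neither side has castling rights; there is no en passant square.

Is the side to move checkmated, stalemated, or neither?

neither

White to move; white king on g6.
In check: no.
Legal moves for White include: Rh8, Rg8, Rfe8, Rd8, Rc8, Rb8, Ra8, Rf7, Rf6, Rf5, Rf4, Rf3+, Rff2, Rf1, Kh7, Kg7, Kf7, Kh6, ... (list truncated; more exist).
White has legal moves and is not in check → neither.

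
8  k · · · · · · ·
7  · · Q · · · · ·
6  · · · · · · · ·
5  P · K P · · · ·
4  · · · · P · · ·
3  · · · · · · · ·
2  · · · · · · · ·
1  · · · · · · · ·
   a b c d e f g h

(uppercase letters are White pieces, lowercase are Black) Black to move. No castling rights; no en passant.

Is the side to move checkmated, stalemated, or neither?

Black to move; black king on a8.
In check: no.
King squares — a7: attacked by Qc7; b7: attacked by Qc7; b8: attacked by Qc7.
Legal moves for Black: none.
Not in check and no legal moves → stalemate.

stalemate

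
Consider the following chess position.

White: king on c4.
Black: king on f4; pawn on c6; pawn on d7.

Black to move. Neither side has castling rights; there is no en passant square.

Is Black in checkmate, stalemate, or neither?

Black to move; black king on f4.
In check: no.
Legal moves for Black: Kg5, Kf5, Ke5, Kg4, Ke4, Kg3, Kf3, Ke3, d6, c5, d5+.
Black has 11 legal moves and is not in check → neither.

neither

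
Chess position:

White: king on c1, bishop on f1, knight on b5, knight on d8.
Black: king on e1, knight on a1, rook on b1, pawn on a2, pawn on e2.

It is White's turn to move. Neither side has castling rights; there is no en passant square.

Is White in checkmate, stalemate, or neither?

White to move; white king on c1.
In check: yes, from the black rook on b1.
King squares — b1: attacked by Pa2; d1: attacked by Rb1; b2: attacked by Rb1; c2: attacked by Na1; d2: attacked by Ke1.
Legal moves for White: none.
In check with no legal moves → checkmate.

checkmate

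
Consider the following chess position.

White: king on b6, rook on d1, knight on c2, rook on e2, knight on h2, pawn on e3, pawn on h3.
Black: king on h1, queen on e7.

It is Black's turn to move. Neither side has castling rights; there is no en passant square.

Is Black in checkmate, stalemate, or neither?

Black to move; black king on h1.
In check: yes, from the white rook on d1.
King squares — g1: attacked by Rd1; g2: attacked by Re2; h2: attacked by Re2.
Legal moves for Black: none.
In check with no legal moves → checkmate.

checkmate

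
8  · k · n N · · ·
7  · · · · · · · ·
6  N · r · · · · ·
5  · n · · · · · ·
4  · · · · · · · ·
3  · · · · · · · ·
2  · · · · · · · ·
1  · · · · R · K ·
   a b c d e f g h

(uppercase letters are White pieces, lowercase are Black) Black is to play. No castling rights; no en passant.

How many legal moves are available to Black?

5

Black to move; king on b8.
In check: yes, from the white knight on a6.
Legal moves: Kc8, Ka8, Kb7, Ka7, Rxa6.
Count: 5.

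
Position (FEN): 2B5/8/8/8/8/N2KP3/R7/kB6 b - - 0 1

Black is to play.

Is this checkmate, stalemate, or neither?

Black to move; black king on a1.
In check: yes, from the white rook on a2.
King squares — b1: attacked by Na3; a2: attacked by Bb1; b2: attacked by Ra2.
Legal moves for Black: none.
In check with no legal moves → checkmate.

checkmate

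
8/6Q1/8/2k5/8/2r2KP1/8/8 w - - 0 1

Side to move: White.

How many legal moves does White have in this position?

White to move; king on f3.
In check: yes, from the black rook on c3.
Legal moves: Kg4, Kf4, Ke4, Kg2, Kf2, Ke2, Qxc3+.
Count: 7.

7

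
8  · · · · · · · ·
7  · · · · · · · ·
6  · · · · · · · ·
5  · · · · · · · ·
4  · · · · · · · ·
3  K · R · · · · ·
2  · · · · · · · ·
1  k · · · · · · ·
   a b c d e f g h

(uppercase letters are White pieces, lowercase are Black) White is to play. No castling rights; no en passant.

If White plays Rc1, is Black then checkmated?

yes

After Rc1: black king on a1; in check: yes, from the white rook on c1.
King squares — b1: attacked by Rc1; a2: attacked by Ka3; b2: attacked by Ka3.
Black has no legal moves → checkmate.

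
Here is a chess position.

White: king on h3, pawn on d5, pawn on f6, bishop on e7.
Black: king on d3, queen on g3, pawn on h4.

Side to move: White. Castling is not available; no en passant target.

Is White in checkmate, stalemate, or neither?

White to move; white king on h3.
In check: yes, from the black queen on g3.
King squares — g2: attacked by Qg3; h2: attacked by Qg3; g3: attacked by Ph4; g4: attacked by Qg3; h4: attacked by Qg3.
Legal moves for White: none.
In check with no legal moves → checkmate.

checkmate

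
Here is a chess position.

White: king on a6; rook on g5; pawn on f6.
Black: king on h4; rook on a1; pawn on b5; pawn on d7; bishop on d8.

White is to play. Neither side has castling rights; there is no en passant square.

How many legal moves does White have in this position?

2

White to move; king on a6.
In check: yes, from the black rook on a1.
Legal moves: Kb7, Kxb5.
Count: 2.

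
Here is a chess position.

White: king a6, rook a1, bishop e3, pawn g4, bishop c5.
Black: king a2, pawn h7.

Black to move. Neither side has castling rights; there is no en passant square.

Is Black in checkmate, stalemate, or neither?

neither

Black to move; black king on a2.
In check: yes, from the white rook on a1.
King squares — a1: available; b1: attacked by Ra1; b2: available; a3: attacked by Ra1; b3: available.
Legal moves for Black: Kb3, Kb2, Kxa1.
Black is in check but has 3 legal moves → neither.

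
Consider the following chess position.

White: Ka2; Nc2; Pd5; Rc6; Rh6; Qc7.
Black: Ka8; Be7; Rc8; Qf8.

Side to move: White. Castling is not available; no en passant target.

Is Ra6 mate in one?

yes

After Ra6: black king on a8; in check: yes, from the white rook on a6.
King squares — a7: attacked by Ra6; b7: attacked by Qc7; b8: attacked by Qc7.
Black has no legal moves → checkmate.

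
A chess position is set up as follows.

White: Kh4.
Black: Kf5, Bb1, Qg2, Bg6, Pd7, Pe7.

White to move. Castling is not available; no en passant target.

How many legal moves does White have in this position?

0

White to move; king on h4.
In check: no.
Legal moves: none.
Count: 0.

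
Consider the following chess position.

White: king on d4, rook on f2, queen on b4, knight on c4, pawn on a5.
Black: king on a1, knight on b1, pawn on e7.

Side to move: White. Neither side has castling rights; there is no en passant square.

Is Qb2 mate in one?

After Qb2: black king on a1; in check: yes, from the white queen on b2.
King squares — b1: own knight; a2: attacked by Qb2; b2: attacked by Rf2.
Black has no legal moves → checkmate.

yes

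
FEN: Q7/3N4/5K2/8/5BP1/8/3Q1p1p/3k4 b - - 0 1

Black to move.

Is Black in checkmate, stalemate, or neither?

Black to move; black king on d1.
In check: yes, from the white queen on d2.
King squares — c1: attacked by Qd2; e1: attacked by Qd2; c2: attacked by Qd2; d2: attacked by Bf4; e2: attacked by Qd2.
Legal moves for Black: none.
In check with no legal moves → checkmate.

checkmate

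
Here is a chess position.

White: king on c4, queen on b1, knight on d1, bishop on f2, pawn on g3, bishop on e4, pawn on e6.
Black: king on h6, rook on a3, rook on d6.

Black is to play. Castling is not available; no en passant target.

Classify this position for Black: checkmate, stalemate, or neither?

Black to move; black king on h6.
In check: no.
Legal moves for Black include: Kg7, Kh5, Kg5, Rd8, Rd7, Rxe6, Rc6+, Rb6, Rda6, Rd5, Rd4+, Rdd3, Rd2, Rxd1, Ra8, Ra7, Raa6, Ra5, ... (list truncated; more exist).
Black has legal moves and is not in check → neither.

neither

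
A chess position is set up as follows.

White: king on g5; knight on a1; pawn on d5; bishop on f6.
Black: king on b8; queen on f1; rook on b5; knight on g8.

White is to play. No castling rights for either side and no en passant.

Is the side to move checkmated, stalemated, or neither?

neither

White to move; white king on g5.
In check: no.
Legal moves for White: Bh8, Bd8, Bg7, Be7, Be5+, Bd4, Bc3, Bb2, Kg6, Kh5, Kh4, Kg4, Nb3, Nc2.
White has 14 legal moves and is not in check → neither.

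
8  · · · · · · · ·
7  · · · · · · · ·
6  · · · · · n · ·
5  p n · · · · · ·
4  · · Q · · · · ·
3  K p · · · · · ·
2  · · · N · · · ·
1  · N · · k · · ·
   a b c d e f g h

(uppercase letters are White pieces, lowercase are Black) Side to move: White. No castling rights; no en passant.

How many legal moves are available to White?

White to move; king on a3.
In check: yes, from the black knight on b5.
Legal moves: Ka4, Kxb3, Kb2, Qxb5.
Count: 4.

4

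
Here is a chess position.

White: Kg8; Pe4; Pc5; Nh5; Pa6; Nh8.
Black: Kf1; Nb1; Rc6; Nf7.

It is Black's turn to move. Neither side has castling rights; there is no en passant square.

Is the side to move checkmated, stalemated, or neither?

Black to move; black king on f1.
In check: no.
Legal moves for Black include: Nxh8, Nd8, Nh6+, Nd6, Ng5, Ne5, Rc8+, Rc7, Rh6, Rg6+, Rf6, Re6, Rd6, Rb6, Rxa6, Rxc5, Kg2, Kf2, ... (list truncated; more exist).
Black has legal moves and is not in check → neither.

neither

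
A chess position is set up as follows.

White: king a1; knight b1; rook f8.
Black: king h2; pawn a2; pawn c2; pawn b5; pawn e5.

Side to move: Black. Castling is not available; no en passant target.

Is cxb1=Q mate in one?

After cxb1=Q: white king on a1; in check: yes, from the black queen on b1.
King squares — b1: attacked by Pa2; a2: attacked by Qb1; b2: attacked by Qb1.
White has no legal moves → checkmate.

yes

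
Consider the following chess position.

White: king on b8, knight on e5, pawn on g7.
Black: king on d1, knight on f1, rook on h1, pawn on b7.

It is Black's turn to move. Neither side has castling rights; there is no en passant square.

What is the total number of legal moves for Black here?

Black to move; king on d1.
In check: no.
Legal moves: Rh8+, Rh7, Rh6, Rh5, Rh4, Rh3, Rh2, Rg1, Ng3, Ne3, Nh2, Nd2, Ke2, Kd2, Kc2, Ke1, Kc1, b6, b5.
Count: 19.

19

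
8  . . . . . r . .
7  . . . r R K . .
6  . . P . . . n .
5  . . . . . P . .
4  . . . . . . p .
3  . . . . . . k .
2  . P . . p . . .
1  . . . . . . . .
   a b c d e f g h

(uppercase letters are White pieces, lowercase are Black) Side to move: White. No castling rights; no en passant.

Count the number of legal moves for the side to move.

White to move; king on f7.
In check: yes, from the black rook on f8.
Legal moves: Kg7, Kxg6, Ke6.
Count: 3.

3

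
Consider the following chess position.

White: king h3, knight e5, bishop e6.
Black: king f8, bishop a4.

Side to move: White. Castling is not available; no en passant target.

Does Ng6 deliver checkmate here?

After Ng6: black king on f8; in check: yes, from the white knight on g6.
Black has 2 legal replies: Ke8, Kg7.
In check but a legal move exists → not checkmate.

no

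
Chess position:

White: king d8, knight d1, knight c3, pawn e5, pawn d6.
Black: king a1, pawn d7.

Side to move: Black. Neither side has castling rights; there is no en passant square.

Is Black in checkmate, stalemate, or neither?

Black to move; black king on a1.
In check: no.
King squares — b1: attacked by Nc3; a2: attacked by Nc3; b2: attacked by Nd1.
Legal moves for Black: none.
Not in check and no legal moves → stalemate.

stalemate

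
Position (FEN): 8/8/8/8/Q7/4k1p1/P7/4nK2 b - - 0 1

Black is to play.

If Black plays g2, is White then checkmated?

After g2: white king on f1; in check: yes, from the black pawn on g2.
White has 2 legal replies: Kg1, Kxe1.
In check but a legal move exists → not checkmate.

no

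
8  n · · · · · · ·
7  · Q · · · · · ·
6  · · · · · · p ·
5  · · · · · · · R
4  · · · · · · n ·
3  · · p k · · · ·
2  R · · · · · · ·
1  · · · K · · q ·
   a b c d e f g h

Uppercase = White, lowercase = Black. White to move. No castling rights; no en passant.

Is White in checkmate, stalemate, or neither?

White to move; white king on d1.
In check: yes, from the black queen on g1.
King squares — c1: attacked by Qg1; e1: attacked by Qg1; c2: attacked by Kd3; d2: attacked by Pc3; e2: attacked by Kd3.
Legal moves for White: none.
In check with no legal moves → checkmate.

checkmate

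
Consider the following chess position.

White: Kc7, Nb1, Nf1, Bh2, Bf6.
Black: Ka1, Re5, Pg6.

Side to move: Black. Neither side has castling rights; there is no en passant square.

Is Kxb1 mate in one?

After Kxb1: white king on c7; in check: no.
White is not in check, so this cannot be checkmate.

no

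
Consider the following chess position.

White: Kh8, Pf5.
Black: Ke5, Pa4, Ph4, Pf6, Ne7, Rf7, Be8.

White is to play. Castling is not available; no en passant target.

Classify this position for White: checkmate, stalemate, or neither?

stalemate

White to move; white king on h8.
In check: no.
King squares — g7: attacked by Rf7; h7: attacked by Rf7; g8: attacked by Ne7.
Legal moves for White: none.
Not in check and no legal moves → stalemate.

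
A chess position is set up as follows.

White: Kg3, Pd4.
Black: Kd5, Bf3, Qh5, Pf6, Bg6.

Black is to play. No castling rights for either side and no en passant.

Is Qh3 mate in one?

no

After Qh3: white king on g3; in check: yes, from the black queen on h3.
White has 3 legal replies: Kf4, Kxh3, Kf2.
In check but a legal move exists → not checkmate.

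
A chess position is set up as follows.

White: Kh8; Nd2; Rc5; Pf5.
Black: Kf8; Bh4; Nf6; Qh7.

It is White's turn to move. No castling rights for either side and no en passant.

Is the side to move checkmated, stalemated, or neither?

White to move; white king on h8.
In check: yes, from the black queen on h7.
King squares — g7: attacked by Qh7; h7: attacked by Nf6; g8: attacked by Nf6.
Legal moves for White: none.
In check with no legal moves → checkmate.

checkmate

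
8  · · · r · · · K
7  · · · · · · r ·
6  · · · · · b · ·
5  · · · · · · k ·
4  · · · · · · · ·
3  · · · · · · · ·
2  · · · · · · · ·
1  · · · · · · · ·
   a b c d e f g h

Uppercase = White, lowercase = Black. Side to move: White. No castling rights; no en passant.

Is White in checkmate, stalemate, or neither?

checkmate

White to move; white king on h8.
In check: yes, from the black rook on d8.
King squares — g7: attacked by Bf6; h7: attacked by Rg7; g8: attacked by Rg7.
Legal moves for White: none.
In check with no legal moves → checkmate.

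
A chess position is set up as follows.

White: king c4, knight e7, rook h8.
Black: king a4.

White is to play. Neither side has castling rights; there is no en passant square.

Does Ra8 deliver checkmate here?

After Ra8: black king on a4; in check: yes, from the white rook on a8.
King squares — a3: attacked by Ra8; b3: attacked by Kc4; b4: attacked by Kc4; a5: attacked by Ra8; b5: attacked by Kc4.
Black has no legal moves → checkmate.

yes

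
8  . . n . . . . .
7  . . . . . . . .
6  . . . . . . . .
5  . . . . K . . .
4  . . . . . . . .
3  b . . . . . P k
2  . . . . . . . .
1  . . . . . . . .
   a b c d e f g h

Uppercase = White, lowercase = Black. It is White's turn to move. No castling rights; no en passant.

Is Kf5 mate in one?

After Kf5: black king on h3; in check: no.
Black is not in check, so this cannot be checkmate.

no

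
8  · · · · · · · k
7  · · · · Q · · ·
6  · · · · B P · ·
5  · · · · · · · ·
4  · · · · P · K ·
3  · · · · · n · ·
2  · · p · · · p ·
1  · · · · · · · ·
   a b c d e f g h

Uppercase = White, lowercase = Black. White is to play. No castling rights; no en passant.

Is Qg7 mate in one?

After Qg7: black king on h8; in check: yes, from the white queen on g7.
King squares — g7: attacked by Pf6; h7: attacked by Qg7; g8: attacked by Be6.
Black has no legal moves → checkmate.

yes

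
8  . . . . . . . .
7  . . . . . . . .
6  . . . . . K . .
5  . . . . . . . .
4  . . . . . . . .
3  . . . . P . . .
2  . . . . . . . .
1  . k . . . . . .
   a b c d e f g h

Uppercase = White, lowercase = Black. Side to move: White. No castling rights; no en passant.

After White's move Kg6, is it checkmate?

no

After Kg6: black king on b1; in check: no.
Black is not in check, so this cannot be checkmate.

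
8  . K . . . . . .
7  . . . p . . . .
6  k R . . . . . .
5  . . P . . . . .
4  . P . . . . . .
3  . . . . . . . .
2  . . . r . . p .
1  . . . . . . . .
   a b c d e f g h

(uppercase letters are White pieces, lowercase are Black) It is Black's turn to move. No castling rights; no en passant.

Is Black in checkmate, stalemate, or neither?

checkmate

Black to move; black king on a6.
In check: yes, from the white rook on b6.
King squares — a5: attacked by Pb4; b5: attacked by Rb6; b6: attacked by Pc5; a7: attacked by Kb8; b7: attacked by Rb6.
Legal moves for Black: none.
In check with no legal moves → checkmate.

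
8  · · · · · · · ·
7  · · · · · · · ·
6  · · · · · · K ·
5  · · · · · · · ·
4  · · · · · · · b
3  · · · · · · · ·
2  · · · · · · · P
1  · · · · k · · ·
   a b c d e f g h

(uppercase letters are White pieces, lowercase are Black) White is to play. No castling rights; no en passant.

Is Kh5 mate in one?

no

After Kh5: black king on e1; in check: no.
Black is not in check, so this cannot be checkmate.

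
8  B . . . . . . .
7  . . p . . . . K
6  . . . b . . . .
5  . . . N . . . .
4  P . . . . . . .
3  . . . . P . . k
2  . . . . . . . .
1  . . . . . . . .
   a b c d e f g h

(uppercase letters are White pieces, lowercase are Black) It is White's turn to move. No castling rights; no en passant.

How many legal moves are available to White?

White to move; king on h7.
In check: no.
Legal moves: Bb7, Bc6, Kh8, Kg8, Kg7, Kh6, Kg6, Ne7, Nxc7, Nf6, Nb6, Nf4+, Nb4, Nc3, a5, e4.
Count: 16.

16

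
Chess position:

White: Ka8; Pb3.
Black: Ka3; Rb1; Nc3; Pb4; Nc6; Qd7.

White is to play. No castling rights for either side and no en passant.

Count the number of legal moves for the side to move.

0

White to move; king on a8.
In check: no.
Legal moves: none.
Count: 0.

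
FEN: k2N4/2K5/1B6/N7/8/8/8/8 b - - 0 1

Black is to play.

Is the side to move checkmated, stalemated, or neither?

Black to move; black king on a8.
In check: no.
King squares — a7: attacked by Bb6; b7: attacked by Na5; b8: attacked by Kc7.
Legal moves for Black: none.
Not in check and no legal moves → stalemate.

stalemate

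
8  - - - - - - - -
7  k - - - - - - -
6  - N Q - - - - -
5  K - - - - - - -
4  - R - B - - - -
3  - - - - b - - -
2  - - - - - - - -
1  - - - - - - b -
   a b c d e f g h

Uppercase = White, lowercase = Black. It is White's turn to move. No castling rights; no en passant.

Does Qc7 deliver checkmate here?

After Qc7: black king on a7; in check: yes, from the white queen on c7.
King squares — a6: attacked by Ka5; b6: attacked by Rb4; b7: attacked by Qc7; a8: attacked by Nb6; b8: attacked by Qc7.
Black has no legal moves → checkmate.

yes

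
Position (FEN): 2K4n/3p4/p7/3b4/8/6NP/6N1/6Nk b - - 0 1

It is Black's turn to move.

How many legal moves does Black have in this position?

Black to move; king on h1.
In check: yes, from the white knight on g3.
Legal moves: Kh2, Kxg2, Kxg1.
Count: 3.

3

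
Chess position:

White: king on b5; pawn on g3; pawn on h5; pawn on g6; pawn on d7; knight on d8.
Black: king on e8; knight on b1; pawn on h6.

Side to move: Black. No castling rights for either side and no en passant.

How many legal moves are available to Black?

Black to move; king on e8.
In check: yes, from the white pawn on d7.
Legal moves: Kf8, Kxd8, Ke7, Kxd7.
Count: 4.

4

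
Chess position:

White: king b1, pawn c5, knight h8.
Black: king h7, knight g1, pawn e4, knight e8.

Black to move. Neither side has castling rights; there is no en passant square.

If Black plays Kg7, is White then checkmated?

After Kg7: white king on b1; in check: no.
White is not in check, so this cannot be checkmate.

no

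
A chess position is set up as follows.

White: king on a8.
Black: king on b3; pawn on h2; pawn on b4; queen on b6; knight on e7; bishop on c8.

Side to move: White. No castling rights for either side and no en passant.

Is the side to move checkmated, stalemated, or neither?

stalemate

White to move; white king on a8.
In check: no.
King squares — a7: attacked by Qb6; b7: attacked by Qb6; b8: attacked by Qb6.
Legal moves for White: none.
Not in check and no legal moves → stalemate.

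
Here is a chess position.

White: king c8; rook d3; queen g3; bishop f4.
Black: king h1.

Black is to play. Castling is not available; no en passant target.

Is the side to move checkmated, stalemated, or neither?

Black to move; black king on h1.
In check: no.
King squares — g1: attacked by Qg3; g2: attacked by Qg3; h2: attacked by Qg3.
Legal moves for Black: none.
Not in check and no legal moves → stalemate.

stalemate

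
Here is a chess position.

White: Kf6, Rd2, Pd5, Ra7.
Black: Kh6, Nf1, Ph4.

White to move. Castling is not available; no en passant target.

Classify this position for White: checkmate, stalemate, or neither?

neither

White to move; white king on f6.
In check: no.
Legal moves for White include: Ra8, Rh7+, Rg7, Rf7, Re7, Rd7, Rc7, Rb7, Ra6, Ra5, Ra4, Ra3, Raa2, Ra1, Kf7, Ke7, Ke6, Kf5, ... (list truncated; more exist).
White has legal moves and is not in check → neither.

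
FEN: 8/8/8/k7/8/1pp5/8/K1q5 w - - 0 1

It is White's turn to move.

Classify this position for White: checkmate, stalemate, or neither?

White to move; white king on a1.
In check: yes, from the black queen on c1.
King squares — b1: attacked by Qc1; a2: attacked by Pb3; b2: attacked by Qc1.
Legal moves for White: none.
In check with no legal moves → checkmate.

checkmate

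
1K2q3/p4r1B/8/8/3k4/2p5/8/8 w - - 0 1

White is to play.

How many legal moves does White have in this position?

0

White to move; king on b8.
In check: yes, from the black queen on e8.
Legal moves: none.
Count: 0.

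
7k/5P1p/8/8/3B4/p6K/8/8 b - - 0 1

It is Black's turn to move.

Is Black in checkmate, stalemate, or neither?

checkmate

Black to move; black king on h8.
In check: yes, from the white bishop on d4.
King squares — g7: attacked by Bd4; h7: own pawn; g8: attacked by Pf7.
Legal moves for Black: none.
In check with no legal moves → checkmate.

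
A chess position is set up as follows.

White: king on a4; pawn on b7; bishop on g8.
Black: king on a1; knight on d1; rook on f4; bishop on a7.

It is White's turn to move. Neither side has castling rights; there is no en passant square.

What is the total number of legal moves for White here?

White to move; king on a4.
In check: yes, from the black rook on f4.
Legal moves: Kb5, Ka5, Kb3, Ka3, Bc4.
Count: 5.

5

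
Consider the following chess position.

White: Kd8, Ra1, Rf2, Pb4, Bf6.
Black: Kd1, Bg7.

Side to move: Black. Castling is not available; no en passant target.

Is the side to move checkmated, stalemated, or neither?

Black to move; black king on d1.
In check: yes, from the white rook on a1.
King squares — c1: attacked by Ra1; e1: attacked by Ra1; c2: attacked by Rf2; d2: attacked by Rf2; e2: attacked by Rf2.
Legal moves for Black: none.
In check with no legal moves → checkmate.

checkmate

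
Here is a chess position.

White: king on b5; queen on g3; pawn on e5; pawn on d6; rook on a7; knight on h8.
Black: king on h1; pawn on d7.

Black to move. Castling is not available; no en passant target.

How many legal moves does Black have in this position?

Black to move; king on h1.
In check: no.
Legal moves: none.
Count: 0.

0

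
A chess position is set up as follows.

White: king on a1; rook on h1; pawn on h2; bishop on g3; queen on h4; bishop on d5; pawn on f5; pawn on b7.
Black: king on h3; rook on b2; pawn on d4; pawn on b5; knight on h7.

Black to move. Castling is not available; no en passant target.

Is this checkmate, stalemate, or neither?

checkmate

Black to move; black king on h3.
In check: yes, from the white queen on h4.
King squares — g2: attacked by Bd5; h2: attacked by Rh1; g3: attacked by Ph2; g4: attacked by Qh4; h4: attacked by Bg3.
Legal moves for Black: none.
In check with no legal moves → checkmate.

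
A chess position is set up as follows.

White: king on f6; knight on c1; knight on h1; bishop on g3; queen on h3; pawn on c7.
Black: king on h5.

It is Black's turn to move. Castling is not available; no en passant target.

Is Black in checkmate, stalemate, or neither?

Black to move; black king on h5.
In check: yes, from the white queen on h3.
King squares — g4: attacked by Qh3; h4: attacked by Bg3; g5: attacked by Kf6; g6: attacked by Kf6; h6: attacked by Qh3.
Legal moves for Black: none.
In check with no legal moves → checkmate.

checkmate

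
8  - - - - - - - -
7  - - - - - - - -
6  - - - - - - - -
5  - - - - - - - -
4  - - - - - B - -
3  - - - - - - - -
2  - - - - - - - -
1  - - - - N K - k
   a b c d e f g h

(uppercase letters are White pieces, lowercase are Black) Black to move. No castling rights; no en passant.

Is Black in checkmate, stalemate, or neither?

Black to move; black king on h1.
In check: no.
King squares — g1: attacked by Kf1; g2: attacked by Ne1; h2: attacked by Bf4.
Legal moves for Black: none.
Not in check and no legal moves → stalemate.

stalemate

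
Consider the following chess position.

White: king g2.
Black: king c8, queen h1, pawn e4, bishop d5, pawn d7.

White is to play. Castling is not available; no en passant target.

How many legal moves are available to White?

3

White to move; king on g2.
In check: yes, from the black queen on h1.
Legal moves: Kg3, Kf2, Kxh1.
Count: 3.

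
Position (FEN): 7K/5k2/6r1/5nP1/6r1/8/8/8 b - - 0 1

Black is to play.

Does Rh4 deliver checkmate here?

yes

After Rh4: white king on h8; in check: yes, from the black rook on h4.
King squares — g7: attacked by Nf5; h7: attacked by Rh4; g8: attacked by Rg6.
White has no legal moves → checkmate.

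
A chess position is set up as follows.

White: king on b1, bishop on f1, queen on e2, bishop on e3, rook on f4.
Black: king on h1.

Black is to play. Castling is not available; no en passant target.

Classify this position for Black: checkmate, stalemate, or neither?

stalemate

Black to move; black king on h1.
In check: no.
King squares — g1: attacked by Be3; g2: attacked by Bf1; h2: attacked by Qe2.
Legal moves for Black: none.
Not in check and no legal moves → stalemate.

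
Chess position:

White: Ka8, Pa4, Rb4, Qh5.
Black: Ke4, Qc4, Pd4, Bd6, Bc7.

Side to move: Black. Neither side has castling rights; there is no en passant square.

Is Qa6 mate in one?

After Qa6: white king on a8; in check: yes, from the black queen on a6.
King squares — a7: attacked by Qa6; b7: attacked by Qa6; b8: attacked by Bc7.
White has no legal moves → checkmate.

yes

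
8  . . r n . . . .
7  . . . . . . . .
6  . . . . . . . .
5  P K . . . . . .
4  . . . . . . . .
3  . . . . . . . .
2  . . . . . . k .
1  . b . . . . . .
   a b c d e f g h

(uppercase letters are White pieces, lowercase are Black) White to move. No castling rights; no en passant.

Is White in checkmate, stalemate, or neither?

neither

White to move; white king on b5.
In check: no.
Legal moves for White: Kb6, Ka6, Kb4, Ka4, a6.
White has 5 legal moves and is not in check → neither.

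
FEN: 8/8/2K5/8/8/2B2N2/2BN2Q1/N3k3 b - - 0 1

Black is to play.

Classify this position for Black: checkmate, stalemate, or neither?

checkmate

Black to move; black king on e1.
In check: yes, from the white knight on f3.
King squares — d1: attacked by Bc2; f1: attacked by Nd2; d2: attacked by Qg2; e2: attacked by Qg2; f2: attacked by Qg2.
Legal moves for Black: none.
In check with no legal moves → checkmate.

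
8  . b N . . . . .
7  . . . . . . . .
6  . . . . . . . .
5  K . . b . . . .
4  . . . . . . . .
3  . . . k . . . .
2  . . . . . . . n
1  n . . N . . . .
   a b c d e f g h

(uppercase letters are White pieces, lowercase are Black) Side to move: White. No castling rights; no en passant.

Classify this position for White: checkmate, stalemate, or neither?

White to move; white king on a5.
In check: no.
Legal moves for White: Ne7, Na7, Nd6, Nb6, Kb6, Ka6, Kb5, Kb4, Ka4, Ne3, Nc3, Nf2+, Nb2+.
White has 13 legal moves and is not in check → neither.

neither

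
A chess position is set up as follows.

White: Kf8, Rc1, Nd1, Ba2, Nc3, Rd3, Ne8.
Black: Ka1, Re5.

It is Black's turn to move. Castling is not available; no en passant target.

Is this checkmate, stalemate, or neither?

checkmate

Black to move; black king on a1.
In check: yes, from the white rook on c1.
King squares — b1: attacked by Rc1; a2: attacked by Nc3; b2: attacked by Nd1.
Legal moves for Black: none.
In check with no legal moves → checkmate.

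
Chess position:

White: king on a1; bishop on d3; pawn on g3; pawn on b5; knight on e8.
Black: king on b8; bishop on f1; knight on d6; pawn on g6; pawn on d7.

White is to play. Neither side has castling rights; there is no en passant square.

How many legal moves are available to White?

17

White to move; king on a1.
In check: no.
Legal moves: Ng7, Nc7, Nf6, Nxd6, Bxg6, Bf5, Be4, Bc4, Be2, Bc2, Bxf1, Bb1, Kb2, Ka2, Kb1, b6, g4.
Count: 17.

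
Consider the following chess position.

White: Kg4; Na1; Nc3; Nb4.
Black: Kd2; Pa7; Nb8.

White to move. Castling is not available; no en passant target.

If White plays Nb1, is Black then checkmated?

After Nb1: black king on d2; in check: yes, from the white knight on b1.
Black has 5 legal replies: Ke3, Ke2, Ke1, Kd1, Kc1.
In check but a legal move exists → not checkmate.

no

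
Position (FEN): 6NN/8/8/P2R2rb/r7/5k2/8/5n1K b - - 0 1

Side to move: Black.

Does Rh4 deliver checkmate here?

yes

After Rh4: white king on h1; in check: yes, from the black rook on h4.
King squares — g1: attacked by Rg5; g2: attacked by Kf3; h2: attacked by Nf1.
White has no legal moves → checkmate.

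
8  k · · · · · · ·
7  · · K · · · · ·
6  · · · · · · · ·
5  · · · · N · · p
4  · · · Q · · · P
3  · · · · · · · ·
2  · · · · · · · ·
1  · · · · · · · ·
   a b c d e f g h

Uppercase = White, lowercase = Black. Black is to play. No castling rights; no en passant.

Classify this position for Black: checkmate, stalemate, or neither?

Black to move; black king on a8.
In check: no.
King squares — a7: attacked by Qd4; b7: attacked by Kc7; b8: attacked by Kc7.
Legal moves for Black: none.
Not in check and no legal moves → stalemate.

stalemate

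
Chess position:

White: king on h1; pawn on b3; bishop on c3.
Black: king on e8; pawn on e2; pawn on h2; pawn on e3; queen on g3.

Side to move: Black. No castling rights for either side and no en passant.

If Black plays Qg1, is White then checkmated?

After Qg1: white king on h1; in check: yes, from the black queen on g1.
King squares — g1: attacked by Ph2; g2: attacked by Qg1; h2: attacked by Qg1.
White has no legal moves → checkmate.

yes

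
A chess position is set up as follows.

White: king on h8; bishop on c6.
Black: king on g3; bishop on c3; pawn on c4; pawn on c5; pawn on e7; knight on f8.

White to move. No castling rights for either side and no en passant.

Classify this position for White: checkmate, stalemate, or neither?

neither

White to move; white king on h8.
In check: yes, from the black bishop on c3.
King squares — g7: attacked by Bc3; h7: attacked by Nf8; g8: available.
Legal moves for White: Kg8.
White is in check but has 1 legal move → neither.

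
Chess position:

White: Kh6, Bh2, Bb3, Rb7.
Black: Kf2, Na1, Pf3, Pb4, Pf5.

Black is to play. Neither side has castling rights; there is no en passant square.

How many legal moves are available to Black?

8

Black to move; king on f2.
In check: no.
Legal moves: Ke3, Kg2, Ke2, Kf1, Ke1, Nxb3, Nc2, f4.
Count: 8.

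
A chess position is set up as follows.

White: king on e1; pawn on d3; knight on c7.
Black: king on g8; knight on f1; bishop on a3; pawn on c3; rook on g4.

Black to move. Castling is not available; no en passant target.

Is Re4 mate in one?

no

After Re4: white king on e1; in check: yes, from the black rook on e4.
White has 4 legal replies: Kf2, Kxf1, Kd1, dxe4.
In check but a legal move exists → not checkmate.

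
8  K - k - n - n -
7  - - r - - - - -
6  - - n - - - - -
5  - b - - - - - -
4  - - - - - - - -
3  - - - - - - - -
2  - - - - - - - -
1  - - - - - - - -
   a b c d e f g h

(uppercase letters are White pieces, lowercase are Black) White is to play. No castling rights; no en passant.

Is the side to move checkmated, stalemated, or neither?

White to move; white king on a8.
In check: no.
King squares — a7: attacked by Nc6; b7: attacked by Rc7; b8: attacked by Nc6.
Legal moves for White: none.
Not in check and no legal moves → stalemate.

stalemate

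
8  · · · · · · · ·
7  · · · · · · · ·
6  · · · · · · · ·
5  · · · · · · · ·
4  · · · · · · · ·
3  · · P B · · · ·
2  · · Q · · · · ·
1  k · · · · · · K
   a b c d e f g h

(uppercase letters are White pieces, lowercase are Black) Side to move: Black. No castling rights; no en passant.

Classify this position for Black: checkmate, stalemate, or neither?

Black to move; black king on a1.
In check: no.
King squares — b1: attacked by Qc2; a2: attacked by Qc2; b2: attacked by Qc2.
Legal moves for Black: none.
Not in check and no legal moves → stalemate.

stalemate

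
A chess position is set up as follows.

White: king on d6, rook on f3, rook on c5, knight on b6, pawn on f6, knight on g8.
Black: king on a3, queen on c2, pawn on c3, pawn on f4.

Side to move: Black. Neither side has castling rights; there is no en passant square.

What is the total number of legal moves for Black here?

21

Black to move; king on a3.
In check: no.
Legal moves: Kb4, Kb3, Kb2, Ka2, Qh7, Qg6, Qf5, Qe4, Qa4, Qd3+, Qb3, Qh2, Qg2, Qf2, Qe2, Qd2+, Qb2, Qa2, Qd1+, Qc1, Qb1.
Count: 21.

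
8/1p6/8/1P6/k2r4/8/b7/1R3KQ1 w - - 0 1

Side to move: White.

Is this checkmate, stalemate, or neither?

neither

White to move; white king on f1.
In check: no.
Legal moves for White include: Qg8, Qg7, Qg6, Qg5, Qg4, Qxd4+, Qg3, Qe3, Qh2, Qg2, Qf2, Qh1, Kg2, Kf2, Ke2, Ke1, Rb4+, Rb3, ... (list truncated; more exist).
White has legal moves and is not in check → neither.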